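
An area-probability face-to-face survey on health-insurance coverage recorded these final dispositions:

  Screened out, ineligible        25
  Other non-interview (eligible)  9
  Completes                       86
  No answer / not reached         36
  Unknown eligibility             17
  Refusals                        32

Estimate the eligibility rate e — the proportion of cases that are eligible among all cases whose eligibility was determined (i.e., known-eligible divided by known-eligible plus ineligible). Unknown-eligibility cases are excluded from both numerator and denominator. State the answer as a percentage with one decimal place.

86.7%

Determined eligible → 86 + 32 + 36 + 9 = 163
e = 163 / (163 + 25) = 163 / 188 = 0.8670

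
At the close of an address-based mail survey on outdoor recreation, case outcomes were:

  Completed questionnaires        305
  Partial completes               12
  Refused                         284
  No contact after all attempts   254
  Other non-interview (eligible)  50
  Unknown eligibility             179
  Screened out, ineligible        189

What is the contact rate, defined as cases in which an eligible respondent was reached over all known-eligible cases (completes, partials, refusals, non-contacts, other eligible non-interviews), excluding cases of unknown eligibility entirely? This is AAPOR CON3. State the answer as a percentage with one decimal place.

71.9%

Num → 305 + 12 + 284 + 50 = 651
Base → 305 + 12 + 284 + 254 + 50 = 905
CON3 = 651 / 905 = 0.7193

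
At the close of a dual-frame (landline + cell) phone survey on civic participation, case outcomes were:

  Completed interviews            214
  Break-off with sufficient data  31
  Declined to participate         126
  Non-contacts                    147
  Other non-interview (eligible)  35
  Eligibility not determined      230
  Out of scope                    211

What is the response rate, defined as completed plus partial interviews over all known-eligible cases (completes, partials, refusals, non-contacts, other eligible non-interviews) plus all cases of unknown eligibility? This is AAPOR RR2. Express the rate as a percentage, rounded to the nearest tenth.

Num = 214 + 31 = 245
Base = 214 + 31 + 126 + 147 + 35 + 230 = 783
RR2 = 245 / 783 = 0.3129

31.3%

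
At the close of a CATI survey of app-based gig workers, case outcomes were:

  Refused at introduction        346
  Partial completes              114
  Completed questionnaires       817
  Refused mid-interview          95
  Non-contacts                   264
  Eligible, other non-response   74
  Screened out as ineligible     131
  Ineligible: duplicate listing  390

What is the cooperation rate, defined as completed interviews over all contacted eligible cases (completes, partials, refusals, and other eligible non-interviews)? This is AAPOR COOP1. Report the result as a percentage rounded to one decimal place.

Refusals = 346 + 95 = 441
Screened out, ineligible = 131 + 390 = 521
Numerator: 817
Denominator: 817 + 114 + 441 + 74 = 1446
COOP1 = 817 / 1446 = 0.5650

56.5%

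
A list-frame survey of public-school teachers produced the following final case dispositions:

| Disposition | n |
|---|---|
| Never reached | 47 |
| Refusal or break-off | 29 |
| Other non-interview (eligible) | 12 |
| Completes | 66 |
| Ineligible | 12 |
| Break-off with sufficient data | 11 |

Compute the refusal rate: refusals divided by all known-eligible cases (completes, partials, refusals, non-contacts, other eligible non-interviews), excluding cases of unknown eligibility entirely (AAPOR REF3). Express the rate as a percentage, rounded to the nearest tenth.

17.6%

Top: 29
Denominator: 66 + 11 + 29 + 47 + 12 = 165
REF3 = 29 / 165 = 0.1758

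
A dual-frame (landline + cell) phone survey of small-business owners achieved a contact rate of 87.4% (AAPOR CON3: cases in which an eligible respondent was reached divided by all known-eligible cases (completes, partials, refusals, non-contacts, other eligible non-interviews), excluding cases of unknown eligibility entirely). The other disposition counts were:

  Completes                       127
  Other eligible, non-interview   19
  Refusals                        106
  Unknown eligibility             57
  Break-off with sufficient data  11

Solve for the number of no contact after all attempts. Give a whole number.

Num → 127 + 11 + 106 + 19 = 263
CON3 = 263 / D = 0.874
D = 263 / 0.874 = 300.9
Other denominator terms total 263
no contact after all attempts = 300.9 − 263 ≈ 38

38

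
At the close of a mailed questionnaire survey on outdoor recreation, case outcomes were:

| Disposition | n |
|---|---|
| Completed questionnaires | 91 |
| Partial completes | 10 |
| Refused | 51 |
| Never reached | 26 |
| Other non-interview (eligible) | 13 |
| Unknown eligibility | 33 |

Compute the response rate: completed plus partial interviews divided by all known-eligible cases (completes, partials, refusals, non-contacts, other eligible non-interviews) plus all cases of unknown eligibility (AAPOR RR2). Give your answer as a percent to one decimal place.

Top: 91 + 10 = 101
Base: 91 + 10 + 51 + 26 + 13 + 33 = 224
RR2 = 101 / 224 = 0.4509

45.1%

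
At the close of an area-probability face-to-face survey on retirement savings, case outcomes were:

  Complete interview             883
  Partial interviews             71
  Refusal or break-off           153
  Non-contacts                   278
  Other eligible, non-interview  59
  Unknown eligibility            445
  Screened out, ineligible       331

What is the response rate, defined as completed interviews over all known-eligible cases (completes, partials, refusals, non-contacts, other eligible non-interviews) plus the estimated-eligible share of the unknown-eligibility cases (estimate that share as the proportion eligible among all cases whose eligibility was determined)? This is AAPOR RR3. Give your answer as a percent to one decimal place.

48.9%

Numerator = 883
Known eligible = 883 + 71 + 153 + 278 + 59 = 1444
e = 1444 / (1444 + 331) = 1444 / 1775 = 0.8135
e × U = 0.8135 × 445 = 362.01
Denom = 1444 + 362.01 = 1806.01
RR3 = 883 / 1806.01 = 0.4889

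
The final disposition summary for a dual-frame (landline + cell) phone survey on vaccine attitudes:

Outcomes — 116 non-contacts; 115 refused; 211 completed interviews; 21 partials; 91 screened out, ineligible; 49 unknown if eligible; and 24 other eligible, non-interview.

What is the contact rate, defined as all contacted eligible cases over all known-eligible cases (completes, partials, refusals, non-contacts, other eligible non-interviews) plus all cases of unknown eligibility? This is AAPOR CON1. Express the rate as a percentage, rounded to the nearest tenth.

69.2%

Top → 211 + 21 + 115 + 24 = 371
Denom → 211 + 21 + 115 + 116 + 24 + 49 = 536
CON1 = 371 / 536 = 0.6922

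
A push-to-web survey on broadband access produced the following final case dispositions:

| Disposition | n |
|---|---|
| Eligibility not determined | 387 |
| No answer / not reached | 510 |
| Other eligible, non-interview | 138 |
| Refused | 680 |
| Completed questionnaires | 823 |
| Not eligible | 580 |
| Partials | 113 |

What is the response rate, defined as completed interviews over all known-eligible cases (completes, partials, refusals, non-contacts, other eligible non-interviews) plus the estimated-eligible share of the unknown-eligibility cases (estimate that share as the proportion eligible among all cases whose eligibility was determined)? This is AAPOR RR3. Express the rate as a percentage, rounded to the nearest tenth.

Num → 823
Eligible (known) → 823 + 113 + 680 + 510 + 138 = 2264
e = 2264 / (2264 + 580) = 2264 / 2844 = 0.7961
e × U → 0.7961 × 387 = 308.09
Base → 2264 + 308.09 = 2572.09
RR3 = 823 / 2572.09 = 0.3200

32.0%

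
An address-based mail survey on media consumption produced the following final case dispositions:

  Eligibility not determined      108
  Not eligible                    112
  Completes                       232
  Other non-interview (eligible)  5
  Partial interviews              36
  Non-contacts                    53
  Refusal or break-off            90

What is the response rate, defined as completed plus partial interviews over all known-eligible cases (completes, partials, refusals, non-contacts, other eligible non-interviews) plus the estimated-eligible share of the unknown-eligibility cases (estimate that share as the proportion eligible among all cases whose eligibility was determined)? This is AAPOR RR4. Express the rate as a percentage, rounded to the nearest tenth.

Numerator = 232 + 36 = 268
Known eligible = 232 + 36 + 90 + 53 + 5 = 416
e = 416 / (416 + 112) = 416 / 528 = 0.7879
Eligible share of unknowns = 0.7879 × 108 = 85.09
Denom = 416 + 85.09 = 501.09
RR4 = 268 / 501.09 = 0.5348

53.5%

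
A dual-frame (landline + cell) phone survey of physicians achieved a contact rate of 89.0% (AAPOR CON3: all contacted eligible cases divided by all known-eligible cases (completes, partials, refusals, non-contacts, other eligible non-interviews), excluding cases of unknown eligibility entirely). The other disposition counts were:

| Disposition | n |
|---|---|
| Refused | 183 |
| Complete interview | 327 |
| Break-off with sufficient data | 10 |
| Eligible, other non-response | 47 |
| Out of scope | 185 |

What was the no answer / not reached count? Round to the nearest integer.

Num: 327 + 10 + 183 + 47 = 567
CON3 = 567 / D = 0.890
D = 567 / 0.890 = 637.1
Rest of base = 567
no answer / not reached = 637.1 − 567 ≈ 70

70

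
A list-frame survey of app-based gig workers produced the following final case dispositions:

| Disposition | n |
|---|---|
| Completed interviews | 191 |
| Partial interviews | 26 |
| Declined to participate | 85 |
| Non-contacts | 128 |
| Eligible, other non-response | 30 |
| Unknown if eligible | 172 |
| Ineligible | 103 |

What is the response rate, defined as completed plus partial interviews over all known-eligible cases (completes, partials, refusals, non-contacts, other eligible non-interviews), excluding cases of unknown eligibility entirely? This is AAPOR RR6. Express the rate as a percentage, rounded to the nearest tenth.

47.2%

Numerator: 191 + 26 = 217
Base: 191 + 26 + 85 + 128 + 30 = 460
RR6 = 217 / 460 = 0.4717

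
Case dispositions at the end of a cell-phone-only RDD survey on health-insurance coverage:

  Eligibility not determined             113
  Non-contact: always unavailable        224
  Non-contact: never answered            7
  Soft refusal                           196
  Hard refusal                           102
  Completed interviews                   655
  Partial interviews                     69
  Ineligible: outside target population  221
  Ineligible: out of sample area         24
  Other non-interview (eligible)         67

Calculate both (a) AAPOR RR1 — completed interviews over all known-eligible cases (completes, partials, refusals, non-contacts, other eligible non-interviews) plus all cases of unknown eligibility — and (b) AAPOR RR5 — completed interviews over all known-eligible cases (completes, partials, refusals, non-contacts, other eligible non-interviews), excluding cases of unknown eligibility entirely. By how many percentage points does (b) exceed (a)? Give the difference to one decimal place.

Declined to participate = 102 + 196 = 298
No answer / not reached = 7 + 224 = 231
Not eligible = 221 + 24 = 245
Top: 655
Denom: 655 + 69 + 298 + 231 + 67 + 113 = 1433
RR1 = 655 / 1433 = 0.4571
Denom: 655 + 69 + 298 + 231 + 67 = 1320
RR5 = 655 / 1320 = 0.4962
Difference = 49.62 − 45.71 = 3.91 percentage points

3.9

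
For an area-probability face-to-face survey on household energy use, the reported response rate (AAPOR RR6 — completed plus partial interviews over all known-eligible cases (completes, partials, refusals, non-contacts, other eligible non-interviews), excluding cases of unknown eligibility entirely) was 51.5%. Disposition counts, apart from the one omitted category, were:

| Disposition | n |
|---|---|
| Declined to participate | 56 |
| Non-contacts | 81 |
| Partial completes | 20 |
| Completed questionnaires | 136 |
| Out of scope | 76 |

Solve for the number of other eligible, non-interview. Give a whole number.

10

Top: 136 + 20 = 156
RR6 = 156 / D = 0.515
D = 156 / 0.515 = 302.9
Remaining denominator categories sum to 293
other eligible, non-interview = 302.9 − 293 ≈ 10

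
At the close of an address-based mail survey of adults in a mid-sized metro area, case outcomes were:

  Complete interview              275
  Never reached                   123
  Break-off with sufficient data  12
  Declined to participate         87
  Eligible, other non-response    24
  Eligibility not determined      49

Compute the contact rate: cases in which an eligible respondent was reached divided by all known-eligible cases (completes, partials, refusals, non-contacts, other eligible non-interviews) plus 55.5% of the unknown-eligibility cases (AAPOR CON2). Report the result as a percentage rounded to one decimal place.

Num: 275 + 12 + 87 + 24 = 398
Known eligible: 275 + 12 + 87 + 123 + 24 = 521
e × U: 0.5550 × 49 = 27.20
Base: 521 + 27.20 = 548.20
CON2 = 398 / 548.20 = 0.7260

72.6%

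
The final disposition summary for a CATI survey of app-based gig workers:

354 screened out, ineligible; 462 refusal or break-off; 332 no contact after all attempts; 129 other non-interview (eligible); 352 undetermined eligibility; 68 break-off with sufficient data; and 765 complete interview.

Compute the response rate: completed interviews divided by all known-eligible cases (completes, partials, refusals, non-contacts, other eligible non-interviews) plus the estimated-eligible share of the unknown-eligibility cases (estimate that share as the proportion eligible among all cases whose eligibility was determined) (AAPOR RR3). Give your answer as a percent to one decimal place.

37.3%

Numerator → 765
Known eligible → 765 + 68 + 462 + 332 + 129 = 1756
e = 1756 / (1756 + 354) = 1756 / 2110 = 0.8322
e × U → 0.8322 × 352 = 292.93
Base → 1756 + 292.93 = 2048.93
RR3 = 765 / 2048.93 = 0.3734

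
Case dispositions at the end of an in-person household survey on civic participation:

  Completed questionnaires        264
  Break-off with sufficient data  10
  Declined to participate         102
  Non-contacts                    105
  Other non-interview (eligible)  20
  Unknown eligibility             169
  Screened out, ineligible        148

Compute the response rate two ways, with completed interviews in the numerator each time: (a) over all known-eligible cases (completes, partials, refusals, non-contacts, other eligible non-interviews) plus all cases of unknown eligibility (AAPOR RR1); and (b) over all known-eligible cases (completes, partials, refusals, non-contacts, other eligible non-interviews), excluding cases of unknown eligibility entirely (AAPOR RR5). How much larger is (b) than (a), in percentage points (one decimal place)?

Numerator: 264
Base: 264 + 10 + 102 + 105 + 20 + 169 = 670
RR1 = 264 / 670 = 0.3940
Base: 264 + 10 + 102 + 105 + 20 = 501
RR5 = 264 / 501 = 0.5269
Difference = 52.69 − 39.40 = 13.29 percentage points

13.3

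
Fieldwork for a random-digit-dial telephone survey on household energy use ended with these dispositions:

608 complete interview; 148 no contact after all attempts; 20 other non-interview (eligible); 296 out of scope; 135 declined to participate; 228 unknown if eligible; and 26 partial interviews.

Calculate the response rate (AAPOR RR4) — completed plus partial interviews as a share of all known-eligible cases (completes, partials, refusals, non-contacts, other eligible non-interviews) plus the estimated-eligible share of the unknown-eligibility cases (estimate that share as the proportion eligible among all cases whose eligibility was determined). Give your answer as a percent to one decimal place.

57.1%

Num = 608 + 26 = 634
Eligible (known) = 608 + 26 + 135 + 148 + 20 = 937
e = 937 / (937 + 296) = 937 / 1233 = 0.7599
e × U = 0.7599 × 228 = 173.26
Denominator = 937 + 173.26 = 1110.26
RR4 = 634 / 1110.26 = 0.5710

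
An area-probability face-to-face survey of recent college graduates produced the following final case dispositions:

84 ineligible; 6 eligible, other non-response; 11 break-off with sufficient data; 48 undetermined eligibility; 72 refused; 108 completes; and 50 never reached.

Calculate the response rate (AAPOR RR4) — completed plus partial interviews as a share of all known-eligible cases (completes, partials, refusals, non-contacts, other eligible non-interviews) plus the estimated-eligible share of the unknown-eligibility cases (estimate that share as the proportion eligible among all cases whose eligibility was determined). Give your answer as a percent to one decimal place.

Num: 108 + 11 = 119
Known eligible: 108 + 11 + 72 + 50 + 6 = 247
e = 247 / (247 + 84) = 247 / 331 = 0.7462
Eligible share of unknowns: 0.7462 × 48 = 35.82
Denominator: 247 + 35.82 = 282.82
RR4 = 119 / 282.82 = 0.4208

42.1%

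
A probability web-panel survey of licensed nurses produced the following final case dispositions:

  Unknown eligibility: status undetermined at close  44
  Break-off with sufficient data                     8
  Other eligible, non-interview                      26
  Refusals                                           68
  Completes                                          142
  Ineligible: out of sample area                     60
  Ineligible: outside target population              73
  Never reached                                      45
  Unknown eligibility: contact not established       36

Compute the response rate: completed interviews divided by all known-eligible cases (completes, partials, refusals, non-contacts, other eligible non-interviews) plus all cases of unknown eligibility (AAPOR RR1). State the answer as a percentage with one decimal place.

38.5%

Undetermined eligibility = 36 + 44 = 80
Screened out, ineligible = 73 + 60 = 133
Num = 142
Denom = 142 + 8 + 68 + 45 + 26 + 80 = 369
RR1 = 142 / 369 = 0.3848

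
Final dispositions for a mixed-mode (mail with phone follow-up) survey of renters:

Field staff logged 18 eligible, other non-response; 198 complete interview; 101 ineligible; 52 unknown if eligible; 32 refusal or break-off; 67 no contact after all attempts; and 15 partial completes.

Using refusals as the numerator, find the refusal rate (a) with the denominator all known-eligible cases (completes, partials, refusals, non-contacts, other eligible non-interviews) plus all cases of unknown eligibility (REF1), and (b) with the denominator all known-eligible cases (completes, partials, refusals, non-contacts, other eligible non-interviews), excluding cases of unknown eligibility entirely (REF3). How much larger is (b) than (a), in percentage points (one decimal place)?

Num: 32
Denom: 198 + 15 + 32 + 67 + 18 + 52 = 382
REF1 = 32 / 382 = 0.0838
Denom: 198 + 15 + 32 + 67 + 18 = 330
REF3 = 32 / 330 = 0.0970
Difference = 9.70 − 8.38 = 1.32 percentage points

1.3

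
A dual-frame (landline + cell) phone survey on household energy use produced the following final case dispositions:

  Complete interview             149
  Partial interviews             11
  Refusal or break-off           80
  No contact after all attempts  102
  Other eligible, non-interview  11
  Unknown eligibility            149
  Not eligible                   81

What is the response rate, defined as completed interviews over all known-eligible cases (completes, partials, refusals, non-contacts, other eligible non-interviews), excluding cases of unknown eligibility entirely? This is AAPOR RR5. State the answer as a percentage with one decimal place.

42.2%

Numerator → 149
Denominator → 149 + 11 + 80 + 102 + 11 = 353
RR5 = 149 / 353 = 0.4221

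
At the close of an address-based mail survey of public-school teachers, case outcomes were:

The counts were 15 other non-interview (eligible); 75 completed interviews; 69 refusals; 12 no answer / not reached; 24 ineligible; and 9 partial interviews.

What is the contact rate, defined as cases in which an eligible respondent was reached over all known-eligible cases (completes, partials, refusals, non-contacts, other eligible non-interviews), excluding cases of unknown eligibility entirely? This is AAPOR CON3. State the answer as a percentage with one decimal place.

Numerator: 75 + 9 + 69 + 15 = 168
Denom: 75 + 9 + 69 + 12 + 15 = 180
CON3 = 168 / 180 = 0.9333

93.3%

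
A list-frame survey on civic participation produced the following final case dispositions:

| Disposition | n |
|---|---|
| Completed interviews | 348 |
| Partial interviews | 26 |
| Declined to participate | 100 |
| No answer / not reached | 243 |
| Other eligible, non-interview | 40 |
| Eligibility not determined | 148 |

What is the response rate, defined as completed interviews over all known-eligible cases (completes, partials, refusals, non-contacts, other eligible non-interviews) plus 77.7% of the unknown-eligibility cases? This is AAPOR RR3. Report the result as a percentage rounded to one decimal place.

39.9%

Top → 348
Determined eligible → 348 + 26 + 100 + 243 + 40 = 757
Estimated eligible among unknowns → 0.7770 × 148 = 115.00
Denominator → 757 + 115.00 = 872.00
RR3 = 348 / 872.00 = 0.3991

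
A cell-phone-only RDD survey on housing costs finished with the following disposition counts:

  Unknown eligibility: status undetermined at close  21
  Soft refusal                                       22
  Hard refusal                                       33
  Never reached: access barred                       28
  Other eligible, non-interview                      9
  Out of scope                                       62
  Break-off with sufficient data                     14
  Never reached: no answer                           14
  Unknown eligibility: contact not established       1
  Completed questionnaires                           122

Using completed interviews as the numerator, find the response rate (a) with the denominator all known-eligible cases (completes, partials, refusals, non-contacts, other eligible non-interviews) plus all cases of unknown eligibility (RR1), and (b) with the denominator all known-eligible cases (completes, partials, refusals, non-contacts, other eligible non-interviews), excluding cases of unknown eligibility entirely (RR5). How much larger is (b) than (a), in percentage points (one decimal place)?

4.2

Refusal or break-off = 33 + 22 = 55
No answer / not reached = 14 + 28 = 42
Undetermined eligibility = 1 + 21 = 22
Num: 122
Denom: 122 + 14 + 55 + 42 + 9 + 22 = 264
RR1 = 122 / 264 = 0.4621
Denom: 122 + 14 + 55 + 42 + 9 = 242
RR5 = 122 / 242 = 0.5041
Difference = 50.41 − 46.21 = 4.20 percentage points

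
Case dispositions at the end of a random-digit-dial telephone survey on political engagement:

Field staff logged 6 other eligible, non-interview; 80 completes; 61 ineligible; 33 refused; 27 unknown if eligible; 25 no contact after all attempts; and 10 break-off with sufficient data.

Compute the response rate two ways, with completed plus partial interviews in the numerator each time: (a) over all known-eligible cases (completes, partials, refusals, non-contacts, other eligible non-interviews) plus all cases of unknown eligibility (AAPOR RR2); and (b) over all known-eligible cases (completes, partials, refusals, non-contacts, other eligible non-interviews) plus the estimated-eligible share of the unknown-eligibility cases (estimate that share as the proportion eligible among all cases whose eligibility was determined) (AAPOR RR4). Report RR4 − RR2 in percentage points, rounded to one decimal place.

2.2

Top: 80 + 10 = 90
Base: 80 + 10 + 33 + 25 + 6 + 27 = 181
RR2 = 90 / 181 = 0.4972
Eligible (known): 80 + 10 + 33 + 25 + 6 = 154
e = 154 / (154 + 61) = 154 / 215 = 0.7163
Estimated eligible among unknowns: 0.7163 × 27 = 19.34
Base: 154 + 19.34 = 173.34
RR4 = 90 / 173.34 = 0.5192
Difference = 51.92 − 49.72 = 2.20 percentage points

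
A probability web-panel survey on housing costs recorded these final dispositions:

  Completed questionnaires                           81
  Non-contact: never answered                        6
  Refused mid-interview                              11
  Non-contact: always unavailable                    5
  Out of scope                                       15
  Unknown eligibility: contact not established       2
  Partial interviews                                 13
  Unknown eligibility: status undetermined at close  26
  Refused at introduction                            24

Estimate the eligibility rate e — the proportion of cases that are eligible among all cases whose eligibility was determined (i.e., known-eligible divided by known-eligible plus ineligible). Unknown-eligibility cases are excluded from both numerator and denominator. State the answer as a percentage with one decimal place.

Refusals = 24 + 11 = 35
No answer / not reached = 6 + 5 = 11
Unknown if eligible = 2 + 26 = 28
Known eligible → 81 + 13 + 35 + 11 = 140
e = 140 / (140 + 15) = 140 / 155 = 0.9032

90.3%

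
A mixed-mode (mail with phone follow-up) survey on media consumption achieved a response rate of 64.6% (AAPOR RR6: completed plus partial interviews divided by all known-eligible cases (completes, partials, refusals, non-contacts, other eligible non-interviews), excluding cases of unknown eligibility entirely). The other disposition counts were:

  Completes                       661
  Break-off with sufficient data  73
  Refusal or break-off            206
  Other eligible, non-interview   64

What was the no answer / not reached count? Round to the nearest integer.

Num = 661 + 73 = 734
RR6 = 734 / D = 0.646
D = 734 / 0.646 = 1136.2
Other denominator terms total 1004
no answer / not reached = 1136.2 − 1004 ≈ 132

132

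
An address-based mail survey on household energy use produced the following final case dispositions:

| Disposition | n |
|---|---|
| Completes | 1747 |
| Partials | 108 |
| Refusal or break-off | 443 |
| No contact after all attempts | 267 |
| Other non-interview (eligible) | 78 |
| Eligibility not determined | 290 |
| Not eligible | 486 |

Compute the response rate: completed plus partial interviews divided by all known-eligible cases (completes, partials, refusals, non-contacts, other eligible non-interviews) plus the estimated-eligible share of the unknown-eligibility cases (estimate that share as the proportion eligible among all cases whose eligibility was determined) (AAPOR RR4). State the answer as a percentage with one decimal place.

Numerator: 1747 + 108 = 1855
Known eligible: 1747 + 108 + 443 + 267 + 78 = 2643
e = 2643 / (2643 + 486) = 2643 / 3129 = 0.8447
e × U: 0.8447 × 290 = 244.96
Base: 2643 + 244.96 = 2887.96
RR4 = 1855 / 2887.96 = 0.6423

64.2%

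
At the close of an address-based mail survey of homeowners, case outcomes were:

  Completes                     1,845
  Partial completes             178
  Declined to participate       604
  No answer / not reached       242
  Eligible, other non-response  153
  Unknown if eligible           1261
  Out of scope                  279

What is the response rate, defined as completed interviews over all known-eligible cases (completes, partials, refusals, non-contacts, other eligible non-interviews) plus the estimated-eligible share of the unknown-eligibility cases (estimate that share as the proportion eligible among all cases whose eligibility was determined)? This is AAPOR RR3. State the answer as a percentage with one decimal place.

44.2%

Num: 1845
Determined eligible: 1845 + 178 + 604 + 242 + 153 = 3022
e = 3022 / (3022 + 279) = 3022 / 3301 = 0.9155
e × U: 0.9155 × 1261 = 1154.45
Denom: 3022 + 1154.45 = 4176.45
RR3 = 1845 / 4176.45 = 0.4418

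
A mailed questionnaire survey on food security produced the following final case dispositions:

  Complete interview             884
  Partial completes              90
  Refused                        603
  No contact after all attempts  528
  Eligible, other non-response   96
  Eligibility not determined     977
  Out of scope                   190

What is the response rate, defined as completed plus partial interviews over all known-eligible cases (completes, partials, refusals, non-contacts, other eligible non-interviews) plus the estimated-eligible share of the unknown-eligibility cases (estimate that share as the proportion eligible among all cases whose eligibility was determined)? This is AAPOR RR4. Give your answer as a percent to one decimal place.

31.4%

Top: 884 + 90 = 974
Known eligible: 884 + 90 + 603 + 528 + 96 = 2201
e = 2201 / (2201 + 190) = 2201 / 2391 = 0.9205
e × U: 0.9205 × 977 = 899.33
Denom: 2201 + 899.33 = 3100.33
RR4 = 974 / 3100.33 = 0.3142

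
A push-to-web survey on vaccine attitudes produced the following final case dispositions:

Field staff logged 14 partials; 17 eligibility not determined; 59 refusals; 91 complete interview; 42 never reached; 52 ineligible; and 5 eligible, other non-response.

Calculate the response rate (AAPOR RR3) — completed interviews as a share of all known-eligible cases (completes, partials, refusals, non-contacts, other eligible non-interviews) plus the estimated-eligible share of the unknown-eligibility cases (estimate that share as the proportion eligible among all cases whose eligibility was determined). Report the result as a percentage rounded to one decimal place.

40.5%

Numerator = 91
Known eligible = 91 + 14 + 59 + 42 + 5 = 211
e = 211 / (211 + 52) = 211 / 263 = 0.8023
e × U = 0.8023 × 17 = 13.64
Base = 211 + 13.64 = 224.64
RR3 = 91 / 224.64 = 0.4051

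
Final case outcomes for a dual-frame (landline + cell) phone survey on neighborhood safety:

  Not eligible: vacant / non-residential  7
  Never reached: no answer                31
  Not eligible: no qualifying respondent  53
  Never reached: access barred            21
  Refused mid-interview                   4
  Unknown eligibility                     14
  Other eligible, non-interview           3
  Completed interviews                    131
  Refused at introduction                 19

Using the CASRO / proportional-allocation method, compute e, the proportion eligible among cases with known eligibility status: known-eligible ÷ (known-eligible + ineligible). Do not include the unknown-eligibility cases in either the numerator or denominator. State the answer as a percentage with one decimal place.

77.7%

Refusals = 19 + 4 = 23
No answer / not reached = 31 + 21 = 52
Ineligible = 53 + 7 = 60
Determined eligible → 131 + 23 + 52 + 3 = 209
e = 209 / (209 + 60) = 209 / 269 = 0.7770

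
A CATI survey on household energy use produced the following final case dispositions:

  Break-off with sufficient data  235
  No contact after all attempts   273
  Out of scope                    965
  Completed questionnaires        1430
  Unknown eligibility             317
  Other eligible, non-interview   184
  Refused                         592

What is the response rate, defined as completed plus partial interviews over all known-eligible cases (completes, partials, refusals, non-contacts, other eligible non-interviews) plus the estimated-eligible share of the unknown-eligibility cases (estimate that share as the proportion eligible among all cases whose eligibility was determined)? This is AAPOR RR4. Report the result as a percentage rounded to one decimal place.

Top → 1430 + 235 = 1665
Eligible (known) → 1430 + 235 + 592 + 273 + 184 = 2714
e = 2714 / (2714 + 965) = 2714 / 3679 = 0.7377
Eligible share of unknowns → 0.7377 × 317 = 233.85
Denominator → 2714 + 233.85 = 2947.85
RR4 = 1665 / 2947.85 = 0.5648

56.5%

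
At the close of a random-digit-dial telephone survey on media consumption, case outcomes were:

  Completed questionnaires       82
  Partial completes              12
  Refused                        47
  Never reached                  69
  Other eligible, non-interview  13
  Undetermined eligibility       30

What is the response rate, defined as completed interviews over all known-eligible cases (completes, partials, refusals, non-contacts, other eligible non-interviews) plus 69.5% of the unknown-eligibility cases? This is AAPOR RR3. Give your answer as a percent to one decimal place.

Num: 82
Known eligible: 82 + 12 + 47 + 69 + 13 = 223
e × U: 0.6950 × 30 = 20.85
Base: 223 + 20.85 = 243.85
RR3 = 82 / 243.85 = 0.3363

33.6%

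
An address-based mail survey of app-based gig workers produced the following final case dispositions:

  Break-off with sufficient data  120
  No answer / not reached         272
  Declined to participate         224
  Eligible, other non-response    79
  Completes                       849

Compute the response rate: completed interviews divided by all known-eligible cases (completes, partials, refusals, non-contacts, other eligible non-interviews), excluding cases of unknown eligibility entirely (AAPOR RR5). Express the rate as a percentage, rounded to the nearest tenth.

55.0%

Num → 849
Base → 849 + 120 + 224 + 272 + 79 = 1544
RR5 = 849 / 1544 = 0.5499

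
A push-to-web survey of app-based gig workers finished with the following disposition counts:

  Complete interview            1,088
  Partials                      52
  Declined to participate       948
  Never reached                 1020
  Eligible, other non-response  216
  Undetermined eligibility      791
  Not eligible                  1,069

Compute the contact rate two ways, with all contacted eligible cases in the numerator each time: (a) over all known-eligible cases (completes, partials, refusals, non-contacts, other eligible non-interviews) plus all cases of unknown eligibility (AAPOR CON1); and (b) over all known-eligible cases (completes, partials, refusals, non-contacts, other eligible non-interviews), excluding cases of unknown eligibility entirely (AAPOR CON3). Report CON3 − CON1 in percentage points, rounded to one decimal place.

13.3

Num = 1088 + 52 + 948 + 216 = 2304
Base = 1088 + 52 + 948 + 1020 + 216 + 791 = 4115
CON1 = 2304 / 4115 = 0.5599
Base = 1088 + 52 + 948 + 1020 + 216 = 3324
CON3 = 2304 / 3324 = 0.6931
Difference = 69.31 − 55.99 = 13.32 percentage points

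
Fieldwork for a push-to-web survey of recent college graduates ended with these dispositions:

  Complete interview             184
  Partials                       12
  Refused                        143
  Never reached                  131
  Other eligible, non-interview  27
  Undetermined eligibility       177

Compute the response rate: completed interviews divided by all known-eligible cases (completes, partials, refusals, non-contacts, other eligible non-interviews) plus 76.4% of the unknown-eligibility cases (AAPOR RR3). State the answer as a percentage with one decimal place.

29.1%

Numerator: 184
Eligible (known): 184 + 12 + 143 + 131 + 27 = 497
Eligible share of unknowns: 0.7640 × 177 = 135.23
Base: 497 + 135.23 = 632.23
RR3 = 184 / 632.23 = 0.2910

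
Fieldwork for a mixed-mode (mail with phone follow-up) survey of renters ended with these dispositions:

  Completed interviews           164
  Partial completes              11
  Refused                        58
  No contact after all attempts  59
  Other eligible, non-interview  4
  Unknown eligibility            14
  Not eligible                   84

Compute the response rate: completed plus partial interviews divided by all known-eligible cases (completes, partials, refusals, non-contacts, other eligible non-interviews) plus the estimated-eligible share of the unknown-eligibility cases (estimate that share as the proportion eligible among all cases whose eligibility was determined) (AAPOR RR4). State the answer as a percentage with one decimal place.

57.0%

Numerator = 164 + 11 = 175
Eligible (known) = 164 + 11 + 58 + 59 + 4 = 296
e = 296 / (296 + 84) = 296 / 380 = 0.7789
Estimated eligible among unknowns = 0.7789 × 14 = 10.90
Denom = 296 + 10.90 = 306.90
RR4 = 175 / 306.90 = 0.5702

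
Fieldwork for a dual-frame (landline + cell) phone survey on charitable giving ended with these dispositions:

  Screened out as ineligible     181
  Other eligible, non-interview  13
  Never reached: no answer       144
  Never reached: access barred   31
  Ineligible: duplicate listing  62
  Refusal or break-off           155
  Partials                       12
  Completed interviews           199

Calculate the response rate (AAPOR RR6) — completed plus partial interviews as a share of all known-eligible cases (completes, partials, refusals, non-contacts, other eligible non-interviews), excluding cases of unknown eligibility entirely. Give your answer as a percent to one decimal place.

No answer / not reached = 144 + 31 = 175
Not eligible = 181 + 62 = 243
Num → 199 + 12 = 211
Denom → 199 + 12 + 155 + 175 + 13 = 554
RR6 = 211 / 554 = 0.3809

38.1%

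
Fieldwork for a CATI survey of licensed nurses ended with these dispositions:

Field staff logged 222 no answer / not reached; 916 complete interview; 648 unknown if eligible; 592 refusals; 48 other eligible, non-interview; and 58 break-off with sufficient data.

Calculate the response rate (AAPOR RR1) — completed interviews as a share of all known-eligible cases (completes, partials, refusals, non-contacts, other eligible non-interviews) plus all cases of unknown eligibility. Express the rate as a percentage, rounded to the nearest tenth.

36.9%

Top = 916
Denom = 916 + 58 + 592 + 222 + 48 + 648 = 2484
RR1 = 916 / 2484 = 0.3688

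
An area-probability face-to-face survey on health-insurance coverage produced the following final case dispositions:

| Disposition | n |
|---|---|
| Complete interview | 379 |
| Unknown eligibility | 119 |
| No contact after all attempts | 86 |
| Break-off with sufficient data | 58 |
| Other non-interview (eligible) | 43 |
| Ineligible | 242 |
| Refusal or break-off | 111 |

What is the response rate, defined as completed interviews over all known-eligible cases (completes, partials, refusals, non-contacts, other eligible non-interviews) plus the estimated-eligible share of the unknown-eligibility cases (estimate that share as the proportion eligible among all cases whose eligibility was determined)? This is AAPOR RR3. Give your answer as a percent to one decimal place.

49.6%

Numerator: 379
Determined eligible: 379 + 58 + 111 + 86 + 43 = 677
e = 677 / (677 + 242) = 677 / 919 = 0.7367
Estimated eligible among unknowns: 0.7367 × 119 = 87.67
Base: 677 + 87.67 = 764.67
RR3 = 379 / 764.67 = 0.4956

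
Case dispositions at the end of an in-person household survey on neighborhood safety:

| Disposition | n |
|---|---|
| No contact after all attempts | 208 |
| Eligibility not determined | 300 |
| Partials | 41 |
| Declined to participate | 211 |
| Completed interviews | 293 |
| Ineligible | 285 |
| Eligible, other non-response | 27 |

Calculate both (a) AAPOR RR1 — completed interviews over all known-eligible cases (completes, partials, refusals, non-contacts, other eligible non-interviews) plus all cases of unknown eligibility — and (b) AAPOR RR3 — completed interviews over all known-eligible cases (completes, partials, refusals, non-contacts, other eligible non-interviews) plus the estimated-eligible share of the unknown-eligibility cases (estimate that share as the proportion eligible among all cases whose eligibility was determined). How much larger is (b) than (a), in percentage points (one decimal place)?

2.2

Top: 293
Denom: 293 + 41 + 211 + 208 + 27 + 300 = 1080
RR1 = 293 / 1080 = 0.2713
Determined eligible: 293 + 41 + 211 + 208 + 27 = 780
e = 780 / (780 + 285) = 780 / 1065 = 0.7324
e × U: 0.7324 × 300 = 219.72
Denom: 780 + 219.72 = 999.72
RR3 = 293 / 999.72 = 0.2931
Difference = 29.31 − 27.13 = 2.18 percentage points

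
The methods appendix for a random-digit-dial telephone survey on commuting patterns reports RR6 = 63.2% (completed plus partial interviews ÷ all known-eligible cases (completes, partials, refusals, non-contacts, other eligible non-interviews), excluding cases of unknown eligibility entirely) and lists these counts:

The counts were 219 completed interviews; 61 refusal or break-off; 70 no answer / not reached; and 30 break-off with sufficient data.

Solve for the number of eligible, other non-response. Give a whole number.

Num → 219 + 30 = 249
RR6 = 249 / D = 0.632
D = 249 / 0.632 = 394.0
Other denominator terms total 380
eligible, other non-response = 394.0 − 380 ≈ 14

14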